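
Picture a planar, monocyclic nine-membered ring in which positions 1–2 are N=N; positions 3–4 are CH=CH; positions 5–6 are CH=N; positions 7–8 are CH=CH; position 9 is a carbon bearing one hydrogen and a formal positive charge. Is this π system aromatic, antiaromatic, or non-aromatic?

The p orbitals form a continuous loop: each doubly-bonded ring atom is sp² with one p-orbital electron; each =N– nitrogen is pyridine-type (lone pair in the sp² plane, one electron in the p orbital); the carbocation has an empty p orbital. The ring is fully conjugated.
Counting π electrons: 4 × 2 = 8 from the double-bond units + 0 from the CH(+) atom = 8.
With 8 = 4·2 π electrons, Hückel's rule classifies the planar ring as antiaromatic.

Antiaromatic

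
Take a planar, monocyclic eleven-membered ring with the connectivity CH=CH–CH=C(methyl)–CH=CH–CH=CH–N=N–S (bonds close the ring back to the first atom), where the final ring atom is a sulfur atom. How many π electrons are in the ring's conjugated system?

The p orbitals form a continuous loop: every atom in a ring double bond is sp² and brings one electron to the p orbital; the doubly-bonded nitrogens are pyridine-type — their lone pairs lie in the ring plane, leaving one electron in the p orbital; the sulfur donates one lone pair from its p orbital. The ring is fully conjugated.
Counting π electrons: 5 × 2 = 10 from the double-bond units + 2 from the S atom = 12.

12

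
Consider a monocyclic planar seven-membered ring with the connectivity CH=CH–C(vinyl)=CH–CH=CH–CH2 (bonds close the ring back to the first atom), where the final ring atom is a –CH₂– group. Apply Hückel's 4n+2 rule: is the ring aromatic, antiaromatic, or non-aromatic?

At the CH2 position, the tetrahedral CH₂ carbon is sp³ and has no p orbital in the ring π system; the ring's p-orbital overlap is broken there.
A ring that is not fully conjugated cannot be aromatic or antiaromatic regardless of its π-electron count.

Non-aromatic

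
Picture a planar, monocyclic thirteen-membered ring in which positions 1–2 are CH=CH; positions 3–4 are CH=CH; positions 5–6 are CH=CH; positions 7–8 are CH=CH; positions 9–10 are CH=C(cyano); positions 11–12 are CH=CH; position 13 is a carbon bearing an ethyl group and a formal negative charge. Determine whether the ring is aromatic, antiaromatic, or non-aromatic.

The p orbitals form a continuous loop: each doubly-bonded ring atom is sp² with one p-orbital electron; the carbanion's lone pair occupies the p orbital. The ring is fully conjugated.
π-electron count: 6 × 2 = 12 from the double-bond units + 2 from the C(ethyl)(-) atom = 14.
With 14 π electrons (n = 3), the Hückel 4n+2 condition holds.

Aromatic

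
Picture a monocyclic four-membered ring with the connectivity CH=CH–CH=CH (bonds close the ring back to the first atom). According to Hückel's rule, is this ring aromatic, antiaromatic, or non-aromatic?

Every ring atom contributes a p orbital perpendicular to the ring (the double-bond atoms are sp², each contributing one p electron), so the π system is cyclic and fully conjugated.
π-electron count: 2 × 2 = 4 from the 2 double-bond units.
A 4n π count (4, n = 1) in a planar conjugated ring means antiaromatic.
(The species described is cyclobutadiene.)

Antiaromatic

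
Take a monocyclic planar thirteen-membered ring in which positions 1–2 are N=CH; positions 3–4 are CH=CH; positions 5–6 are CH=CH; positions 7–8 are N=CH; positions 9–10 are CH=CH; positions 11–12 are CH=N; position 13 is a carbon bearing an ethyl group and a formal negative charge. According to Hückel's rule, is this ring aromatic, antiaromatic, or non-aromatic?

Aromatic

The p orbitals form a continuous loop: the double-bond atoms are sp², each contributing one p electron; each sp² =N– keeps its lone pair in-plane and puts one electron into the π system; the carbanion's lone pair occupies the p orbital. The ring is fully conjugated.
Counting π electrons: 6 × 2 = 12 from the double-bond units + 2 from the C(ethyl)(-) atom = 14.
Since 14 = 4·3 + 2, the ring meets the 4n+2 criterion.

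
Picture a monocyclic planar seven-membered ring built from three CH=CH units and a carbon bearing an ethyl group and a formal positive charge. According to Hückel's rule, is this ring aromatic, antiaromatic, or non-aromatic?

All ring atoms are sp² and supply a p orbital to the ring (every atom in a ring double bond is sp² and brings one electron to the p orbital; the carbocation has an empty p orbital); the conjugation is uninterrupted.
π-electron count: 3 × 2 = 6 from the double-bond units + 0 from the C(ethyl)(+) atom = 6.
Since 6 = 4·1 + 2, the ring meets the 4n+2 criterion.

Aromatic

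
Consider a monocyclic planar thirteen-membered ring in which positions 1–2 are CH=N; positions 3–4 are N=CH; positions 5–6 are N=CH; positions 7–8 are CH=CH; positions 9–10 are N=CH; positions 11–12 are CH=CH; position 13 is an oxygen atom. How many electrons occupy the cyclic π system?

The p orbitals form a continuous loop: every atom in a ring double bond is sp² and brings one electron to the p orbital; the doubly-bonded nitrogens are pyridine-type — their lone pairs lie in the ring plane, leaving one electron in the p orbital; the oxygen donates one lone pair from its p orbital. The ring is fully conjugated.
Counting π electrons: 6 × 2 = 12 from the double-bond units + 2 from the O atom = 14.

14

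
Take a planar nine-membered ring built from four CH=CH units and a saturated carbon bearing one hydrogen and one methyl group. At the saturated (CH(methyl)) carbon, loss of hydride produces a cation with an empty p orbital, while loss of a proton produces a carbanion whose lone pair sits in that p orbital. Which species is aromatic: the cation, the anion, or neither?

The anion

Both ions have a continuous loop of p orbitals — each ring atom is sp².
Cation: 4 × 2 + 0 = 8 π electrons → 4(2), antiaromatic.
Anion: 4 × 2 + 2 = 10 π electrons → 4(2)+2, aromatic.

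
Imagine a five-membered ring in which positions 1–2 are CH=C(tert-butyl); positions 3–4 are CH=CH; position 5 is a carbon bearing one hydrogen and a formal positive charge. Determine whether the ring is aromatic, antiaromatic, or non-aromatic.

Antiaromatic

Check conjugation: the double-bond atoms are sp², each contributing one p electron; the carbocation has an empty p orbital — every position has a p orbital, so the cyclic π system is continuous.
Adding the contributions, 2 × 2 = 4 from the double-bond units + 0 from the CH(+) atom = 4.
A 4n π count (4, n = 1) in a planar conjugated ring means antiaromatic.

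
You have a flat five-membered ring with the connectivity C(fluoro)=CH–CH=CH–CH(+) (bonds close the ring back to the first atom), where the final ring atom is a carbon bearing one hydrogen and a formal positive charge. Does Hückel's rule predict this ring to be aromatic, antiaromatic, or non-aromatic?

The p orbitals form a continuous loop: the double-bond atoms are sp², each contributing one p electron; the carbocation has an empty p orbital. The ring is fully conjugated.
Counting π electrons: 2 × 2 = 4 from the double-bond units + 0 from the CH(+) atom = 4.
4 = 4(1); a planar, fully conjugated 4n system is antiaromatic.

Antiaromatic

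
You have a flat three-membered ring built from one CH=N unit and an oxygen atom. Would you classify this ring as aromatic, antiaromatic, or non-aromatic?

Antiaromatic

Every ring atom contributes a p orbital perpendicular to the ring (the double-bond atoms are sp², each contributing one p electron; the doubly-bonded nitrogens are pyridine-type — their lone pairs lie in the ring plane, leaving one electron in the p orbital; the oxygen donates one lone pair from its p orbital), so the π system is cyclic and fully conjugated.
π-electron count: 1 × 2 = 2 from the double-bond unit + 2 from the O atom = 4.
With 4 = 4·1 π electrons, Hückel's rule classifies the planar ring as antiaromatic.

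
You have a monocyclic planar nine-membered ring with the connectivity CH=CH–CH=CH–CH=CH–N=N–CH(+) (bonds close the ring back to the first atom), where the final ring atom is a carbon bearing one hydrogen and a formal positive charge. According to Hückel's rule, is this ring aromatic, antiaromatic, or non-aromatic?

Antiaromatic

The p orbitals form a continuous loop: each doubly-bonded ring atom is sp² with one p-orbital electron; each sp² =N– keeps its lone pair in-plane and puts one electron into the π system; the carbocation has an empty p orbital. The ring is fully conjugated.
Adding the contributions, 4 × 2 = 8 from the double-bond units + 0 from the CH(+) atom = 8.
8 is a 4n count (n = 2), so the planar conjugated ring is antiaromatic.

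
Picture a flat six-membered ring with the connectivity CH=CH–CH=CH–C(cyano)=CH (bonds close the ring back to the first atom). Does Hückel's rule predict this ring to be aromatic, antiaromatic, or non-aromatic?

Aromatic

Check conjugation: the double-bond atoms are sp², each contributing one p electron — every position has a p orbital, so the cyclic π system is continuous.
Counting π electrons: 3 × 2 = 6 from the 3 double-bond units.
That gives a 4n+2 count (6, n = 1).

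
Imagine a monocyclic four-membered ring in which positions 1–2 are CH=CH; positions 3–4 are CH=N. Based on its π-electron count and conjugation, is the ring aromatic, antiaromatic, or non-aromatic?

Antiaromatic

All ring atoms are sp² and supply a p orbital to the ring (every atom in a ring double bond is sp² and brings one electron to the p orbital; each =N– nitrogen is pyridine-type (lone pair in the sp² plane, one electron in the p orbital)); the conjugation is uninterrupted.
Tallying contributions gives 2 × 2 = 4 from the 2 double-bond units.
4 is a 4n count (n = 1), so the planar conjugated ring is antiaromatic.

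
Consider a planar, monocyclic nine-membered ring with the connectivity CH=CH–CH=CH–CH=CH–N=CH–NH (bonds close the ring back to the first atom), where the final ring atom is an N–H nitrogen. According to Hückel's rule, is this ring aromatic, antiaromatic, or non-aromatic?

Aromatic

All ring atoms are sp² and supply a p orbital to the ring (the double-bond atoms are sp², each contributing one p electron; each sp² =N– keeps its lone pair in-plane and puts one electron into the π system; the pyrrole-type nitrogen donates its lone pair from the p orbital); the conjugation is uninterrupted.
Tallying contributions gives 4 × 2 = 8 from the double-bond units + 2 from the NH atom = 10.
With 10 π electrons (n = 2), the Hückel 4n+2 condition holds.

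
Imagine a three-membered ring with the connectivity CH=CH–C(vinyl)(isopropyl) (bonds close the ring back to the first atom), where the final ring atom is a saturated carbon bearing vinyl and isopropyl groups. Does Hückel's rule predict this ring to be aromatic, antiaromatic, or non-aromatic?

The C(vinyl)(isopropyl) position has four σ bonds — that saturated carbon is sp³ and has no p orbital in the ring π system — so the cyclic conjugation is interrupted.
Without a continuous loop of overlapping p orbitals the Hückel electron count never comes into play.

Non-aromatic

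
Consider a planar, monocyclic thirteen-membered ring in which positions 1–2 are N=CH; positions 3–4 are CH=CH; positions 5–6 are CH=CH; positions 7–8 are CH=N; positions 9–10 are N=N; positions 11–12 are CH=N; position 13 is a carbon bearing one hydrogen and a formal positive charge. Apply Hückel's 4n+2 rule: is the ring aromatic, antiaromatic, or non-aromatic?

Antiaromatic

All ring atoms are sp² and supply a p orbital to the ring (every atom in a ring double bond is sp² and brings one electron to the p orbital; the doubly-bonded nitrogens are pyridine-type — their lone pairs lie in the ring plane, leaving one electron in the p orbital; the carbocation has an empty p orbital); the conjugation is uninterrupted.
π-electron count: 6 × 2 = 12 from the double-bond units + 0 from the CH(+) atom = 12.
12 = 4(3); a planar, fully conjugated 4n system is antiaromatic.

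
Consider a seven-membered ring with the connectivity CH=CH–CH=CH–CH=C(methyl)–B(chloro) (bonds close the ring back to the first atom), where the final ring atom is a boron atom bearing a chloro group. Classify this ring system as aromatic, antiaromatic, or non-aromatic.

All ring atoms are sp² and supply a p orbital to the ring (the double-bond atoms are sp², each contributing one p electron; the boron has an empty p orbital); the conjugation is uninterrupted.
Tallying contributions gives 3 × 2 = 6 from the double-bond units + 0 from the B(chloro) atom = 6.
Since 6 = 4·1 + 2, the ring meets the 4n+2 criterion.

Aromatic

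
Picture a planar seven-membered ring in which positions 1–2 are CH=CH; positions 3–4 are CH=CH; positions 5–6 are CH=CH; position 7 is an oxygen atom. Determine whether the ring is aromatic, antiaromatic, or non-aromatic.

The p orbitals form a continuous loop: each doubly-bonded ring atom is sp² with one p-orbital electron; the oxygen donates one lone pair from its p orbital. The ring is fully conjugated.
Counting π electrons: 3 × 2 = 6 from the double-bond units + 2 from the O atom = 8.
8 = 4(2); a planar, fully conjugated 4n system is antiaromatic.

Antiaromatic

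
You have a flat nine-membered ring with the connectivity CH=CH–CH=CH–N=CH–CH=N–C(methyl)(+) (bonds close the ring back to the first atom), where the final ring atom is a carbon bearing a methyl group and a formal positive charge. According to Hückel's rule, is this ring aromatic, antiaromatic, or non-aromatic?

Antiaromatic

Every ring atom contributes a p orbital perpendicular to the ring (each doubly-bonded ring atom is sp² with one p-orbital electron; the doubly-bonded nitrogens are pyridine-type — their lone pairs lie in the ring plane, leaving one electron in the p orbital; the carbocation has an empty p orbital), so the π system is cyclic and fully conjugated.
Adding the contributions, 4 × 2 = 8 from the double-bond units + 0 from the C(methyl)(+) atom = 8.
8 is a 4n count (n = 2), so the planar conjugated ring is antiaromatic.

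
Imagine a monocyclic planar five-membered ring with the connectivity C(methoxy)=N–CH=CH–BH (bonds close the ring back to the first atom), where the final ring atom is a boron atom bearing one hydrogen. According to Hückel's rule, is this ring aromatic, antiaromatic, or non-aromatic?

Every ring atom contributes a p orbital perpendicular to the ring (the double-bond atoms are sp², each contributing one p electron; the doubly-bonded nitrogens are pyridine-type — their lone pairs lie in the ring plane, leaving one electron in the p orbital; the boron has an empty p orbital), so the π system is cyclic and fully conjugated.
Counting π electrons: 2 × 2 = 4 from the double-bond units + 0 from the BH atom = 4.
With 4 = 4·1 π electrons, Hückel's rule classifies the planar ring as antiaromatic.

Antiaromatic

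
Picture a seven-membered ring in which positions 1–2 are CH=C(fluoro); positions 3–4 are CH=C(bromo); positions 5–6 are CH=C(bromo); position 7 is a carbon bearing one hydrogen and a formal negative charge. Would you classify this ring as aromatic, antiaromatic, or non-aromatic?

Check conjugation: the double-bond atoms are sp², each contributing one p electron; the carbanion's lone pair occupies the p orbital — every position has a p orbital, so the cyclic π system is continuous.
Counting π electrons: 3 × 2 = 6 from the double-bond units + 2 from the CH(-) atom = 8.
8 = 4(2); a planar, fully conjugated 4n system is antiaromatic.

Antiaromatic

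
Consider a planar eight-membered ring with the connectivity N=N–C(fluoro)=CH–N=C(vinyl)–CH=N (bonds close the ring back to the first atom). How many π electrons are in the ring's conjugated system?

The p orbitals form a continuous loop: the double-bond atoms are sp², each contributing one p electron; each =N– nitrogen is pyridine-type (lone pair in the sp² plane, one electron in the p orbital). The ring is fully conjugated.
π-electron count: 4 × 2 = 8 from the 4 double-bond units.

8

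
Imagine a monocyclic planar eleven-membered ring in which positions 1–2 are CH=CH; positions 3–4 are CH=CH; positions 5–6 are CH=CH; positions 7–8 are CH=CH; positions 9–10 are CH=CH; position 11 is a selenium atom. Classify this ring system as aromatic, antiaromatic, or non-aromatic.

The p orbitals form a continuous loop: every atom in a ring double bond is sp² and brings one electron to the p orbital; the selenium donates one lone pair from its p orbital. The ring is fully conjugated.
Tallying contributions gives 5 × 2 = 10 from the double-bond units + 2 from the Se atom = 12.
12 is a 4n count (n = 3), so the planar conjugated ring is antiaromatic.

Antiaromatic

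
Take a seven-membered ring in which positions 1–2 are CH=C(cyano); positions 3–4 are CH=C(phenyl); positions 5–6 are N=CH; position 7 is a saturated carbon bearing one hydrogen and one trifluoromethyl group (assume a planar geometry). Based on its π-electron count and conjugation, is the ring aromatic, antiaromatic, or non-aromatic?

Non-aromatic

Because that saturated carbon is sp³ and has no p orbital in the ring π system at the CH(trifluoromethyl) position, the π system cannot extend all the way around the ring.
Hückel's rule only applies to fully conjugated rings, so this one is simply non-aromatic.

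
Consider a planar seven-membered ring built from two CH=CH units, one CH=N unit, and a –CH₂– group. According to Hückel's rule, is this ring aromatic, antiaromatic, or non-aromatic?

Non-aromatic

At the CH2 position, the tetrahedral CH₂ carbon is sp³ and has no p orbital in the ring π system; the ring's p-orbital overlap is broken there.
Without a continuous loop of overlapping p orbitals the Hückel electron count never comes into play.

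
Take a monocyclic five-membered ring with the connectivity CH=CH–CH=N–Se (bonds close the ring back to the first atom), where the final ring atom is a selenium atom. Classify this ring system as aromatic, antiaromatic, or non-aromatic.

All ring atoms are sp² and supply a p orbital to the ring (the double-bond atoms are sp², each contributing one p electron; the doubly-bonded nitrogens are pyridine-type — their lone pairs lie in the ring plane, leaving one electron in the p orbital; the selenium donates one lone pair from its p orbital); the conjugation is uninterrupted.
Adding the contributions, 2 × 2 = 4 from the double-bond units + 2 from the Se atom = 6.
That gives a 4n+2 count (6, n = 1).

Aromatic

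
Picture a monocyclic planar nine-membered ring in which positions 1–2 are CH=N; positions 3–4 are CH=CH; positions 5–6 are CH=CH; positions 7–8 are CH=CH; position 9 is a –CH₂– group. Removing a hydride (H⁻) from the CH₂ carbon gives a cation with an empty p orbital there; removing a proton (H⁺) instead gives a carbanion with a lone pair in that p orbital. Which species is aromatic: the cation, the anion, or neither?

In both ions every ring atom is sp² and contributes a p orbital, so both rings are fully conjugated.
Cation: 4 × 2 + 0 = 8 π electrons → 4(2), antiaromatic.
Anion: 4 × 2 + 2 = 10 π electrons → 4(2)+2, aromatic.

The anion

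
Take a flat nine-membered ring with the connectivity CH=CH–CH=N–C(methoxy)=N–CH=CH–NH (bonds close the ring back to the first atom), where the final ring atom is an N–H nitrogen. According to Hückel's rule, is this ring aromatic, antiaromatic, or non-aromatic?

Every ring atom contributes a p orbital perpendicular to the ring (each doubly-bonded ring atom is sp² with one p-orbital electron; each =N– nitrogen is pyridine-type (lone pair in the sp² plane, one electron in the p orbital); the pyrrole-type nitrogen donates its lone pair from the p orbital), so the π system is cyclic and fully conjugated.
π-electron count: 4 × 2 = 8 from the double-bond units + 2 from the NH atom = 10.
10 = 4(2) + 2, which satisfies Hückel's 4n+2 rule.

Aromatic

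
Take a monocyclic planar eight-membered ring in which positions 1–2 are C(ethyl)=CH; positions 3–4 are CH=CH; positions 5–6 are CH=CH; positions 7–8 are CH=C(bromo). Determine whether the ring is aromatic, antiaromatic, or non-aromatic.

All ring atoms are sp² and supply a p orbital to the ring (every atom in a ring double bond is sp² and brings one electron to the p orbital); the conjugation is uninterrupted.
Tallying contributions gives 4 × 2 = 8 from the 4 double-bond units.
8 = 4(2); a planar, fully conjugated 4n system is antiaromatic.

Antiaromatic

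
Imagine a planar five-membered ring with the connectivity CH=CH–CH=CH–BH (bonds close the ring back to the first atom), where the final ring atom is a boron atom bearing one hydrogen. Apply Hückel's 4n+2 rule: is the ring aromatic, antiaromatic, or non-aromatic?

Antiaromatic

The p orbitals form a continuous loop: the double-bond atoms are sp², each contributing one p electron; the boron has an empty p orbital. The ring is fully conjugated.
Counting π electrons: 2 × 2 = 4 from the double-bond units + 0 from the BH atom = 4.
4 is a 4n count (n = 1), so the planar conjugated ring is antiaromatic.
(This ring is borole.)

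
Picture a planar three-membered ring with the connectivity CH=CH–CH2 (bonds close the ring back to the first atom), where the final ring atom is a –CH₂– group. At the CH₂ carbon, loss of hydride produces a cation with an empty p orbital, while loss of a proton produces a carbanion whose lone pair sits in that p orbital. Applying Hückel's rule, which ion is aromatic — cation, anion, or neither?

In either ion the ring is fully conjugated: every atom, including the new sp² carbon, supplies a p orbital.
Cation: 1 × 2 + 0 = 2 π electrons → 4(0)+2, aromatic.
Anion: 1 × 2 + 2 = 4 π electrons → 4(1), antiaromatic.

The cation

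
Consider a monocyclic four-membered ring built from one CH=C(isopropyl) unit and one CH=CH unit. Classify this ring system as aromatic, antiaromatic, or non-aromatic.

All ring atoms are sp² and supply a p orbital to the ring (every atom in a ring double bond is sp² and brings one electron to the p orbital); the conjugation is uninterrupted.
π-electron count: 2 × 2 = 4 from the 2 double-bond units.
4 is a 4n count (n = 1), so the planar conjugated ring is antiaromatic.

Antiaromatic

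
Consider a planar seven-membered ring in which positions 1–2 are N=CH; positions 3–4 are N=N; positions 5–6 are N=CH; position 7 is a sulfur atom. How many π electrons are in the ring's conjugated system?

The p orbitals form a continuous loop: every atom in a ring double bond is sp² and brings one electron to the p orbital; the doubly-bonded nitrogens are pyridine-type — their lone pairs lie in the ring plane, leaving one electron in the p orbital; the sulfur donates one lone pair from its p orbital. The ring is fully conjugated.
Adding the contributions, 3 × 2 = 6 from the double-bond units + 2 from the S atom = 8.

8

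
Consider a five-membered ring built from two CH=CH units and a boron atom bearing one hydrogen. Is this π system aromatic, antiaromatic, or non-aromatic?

Antiaromatic

The p orbitals form a continuous loop: the double-bond atoms are sp², each contributing one p electron; the boron has an empty p orbital. The ring is fully conjugated.
Adding the contributions, 2 × 2 = 4 from the double-bond units + 0 from the BH atom = 4.
With 4 = 4·1 π electrons, Hückel's rule classifies the planar ring as antiaromatic.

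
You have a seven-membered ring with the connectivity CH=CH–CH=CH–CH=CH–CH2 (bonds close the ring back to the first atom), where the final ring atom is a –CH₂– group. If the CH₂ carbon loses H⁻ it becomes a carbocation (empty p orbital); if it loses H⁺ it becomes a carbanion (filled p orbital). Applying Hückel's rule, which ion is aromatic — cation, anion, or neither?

The cation

Once that carbon is sp², every ring atom has a p orbital and both ions are fully conjugated.
Cation: 3 × 2 + 0 = 6 π electrons → 4(1)+2, aromatic.
Anion: 3 × 2 + 2 = 8 π electrons → 4(2), antiaromatic.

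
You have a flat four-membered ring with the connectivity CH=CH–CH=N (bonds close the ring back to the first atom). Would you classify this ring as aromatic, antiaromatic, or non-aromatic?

Antiaromatic

The p orbitals form a continuous loop: the double-bond atoms are sp², each contributing one p electron; each sp² =N– keeps its lone pair in-plane and puts one electron into the π system. The ring is fully conjugated.
Tallying contributions gives 2 × 2 = 4 from the 2 double-bond units.
With 4 = 4·1 π electrons, Hückel's rule classifies the planar ring as antiaromatic.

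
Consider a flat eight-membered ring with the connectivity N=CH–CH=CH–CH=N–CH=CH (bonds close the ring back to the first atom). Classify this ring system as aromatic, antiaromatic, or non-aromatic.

Every ring atom contributes a p orbital perpendicular to the ring (the double-bond atoms are sp², each contributing one p electron; each =N– nitrogen is pyridine-type (lone pair in the sp² plane, one electron in the p orbital)), so the π system is cyclic and fully conjugated.
Counting π electrons: 4 × 2 = 8 from the 4 double-bond units.
With 8 = 4·2 π electrons, Hückel's rule classifies the planar ring as antiaromatic.

Antiaromatic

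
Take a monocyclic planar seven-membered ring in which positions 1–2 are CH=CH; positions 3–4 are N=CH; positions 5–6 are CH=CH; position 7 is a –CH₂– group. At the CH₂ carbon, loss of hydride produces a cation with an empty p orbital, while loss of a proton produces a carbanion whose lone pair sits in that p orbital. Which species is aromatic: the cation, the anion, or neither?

The cation

Both ions have a continuous loop of p orbitals — each ring atom is sp².
Cation: 3 × 2 + 0 = 6 π electrons → 4(1)+2, aromatic.
Anion: 3 × 2 + 2 = 8 π electrons → 4(2), antiaromatic.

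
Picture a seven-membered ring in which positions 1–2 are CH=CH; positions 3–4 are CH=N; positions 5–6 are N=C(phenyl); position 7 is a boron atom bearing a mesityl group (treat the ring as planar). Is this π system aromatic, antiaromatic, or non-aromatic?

Aromatic

Every ring atom contributes a p orbital perpendicular to the ring (the double-bond atoms are sp², each contributing one p electron; the doubly-bonded nitrogens are pyridine-type — their lone pairs lie in the ring plane, leaving one electron in the p orbital; the boron has an empty p orbital), so the π system is cyclic and fully conjugated.
Tallying contributions gives 3 × 2 = 6 from the double-bond units + 0 from the B(mesityl) atom = 6.
Since 6 = 4·1 + 2, the ring meets the 4n+2 criterion.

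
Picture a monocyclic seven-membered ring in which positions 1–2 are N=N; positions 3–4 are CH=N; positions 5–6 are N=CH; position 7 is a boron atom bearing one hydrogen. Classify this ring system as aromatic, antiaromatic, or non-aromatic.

Aromatic

Every ring atom contributes a p orbital perpendicular to the ring (the double-bond atoms are sp², each contributing one p electron; the doubly-bonded nitrogens are pyridine-type — their lone pairs lie in the ring plane, leaving one electron in the p orbital; the boron has an empty p orbital), so the π system is cyclic and fully conjugated.
π-electron count: 3 × 2 = 6 from the double-bond units + 0 from the BH atom = 6.
6 = 4(1) + 2, which satisfies Hückel's 4n+2 rule.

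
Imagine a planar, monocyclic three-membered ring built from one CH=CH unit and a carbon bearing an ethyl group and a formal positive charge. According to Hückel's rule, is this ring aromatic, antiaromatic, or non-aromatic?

Aromatic

The p orbitals form a continuous loop: each doubly-bonded ring atom is sp² with one p-orbital electron; the carbocation has an empty p orbital. The ring is fully conjugated.
π-electron count: 1 × 2 = 2 from the double-bond unit + 0 from the C(ethyl)(+) atom = 2.
With 2 π electrons (n = 0), the Hückel 4n+2 condition holds.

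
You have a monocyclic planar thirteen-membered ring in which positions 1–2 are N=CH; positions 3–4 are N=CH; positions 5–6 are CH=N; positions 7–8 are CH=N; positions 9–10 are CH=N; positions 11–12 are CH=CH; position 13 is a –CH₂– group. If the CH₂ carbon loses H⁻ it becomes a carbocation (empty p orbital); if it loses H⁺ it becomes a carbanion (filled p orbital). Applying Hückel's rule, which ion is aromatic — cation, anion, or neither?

The anion

In either ion the ring is fully conjugated: every atom, including the new sp² carbon, supplies a p orbital.
Cation: 6 × 2 + 0 = 12 π electrons → 4(3), antiaromatic.
Anion: 6 × 2 + 2 = 14 π electrons → 4(3)+2, aromatic.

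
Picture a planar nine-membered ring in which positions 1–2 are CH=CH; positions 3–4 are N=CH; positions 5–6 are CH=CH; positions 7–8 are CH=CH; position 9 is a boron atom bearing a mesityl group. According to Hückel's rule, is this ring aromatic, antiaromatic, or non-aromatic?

Antiaromatic

Every ring atom contributes a p orbital perpendicular to the ring (the double-bond atoms are sp², each contributing one p electron; the doubly-bonded nitrogens are pyridine-type — their lone pairs lie in the ring plane, leaving one electron in the p orbital; the boron has an empty p orbital), so the π system is cyclic and fully conjugated.
Tallying contributions gives 4 × 2 = 8 from the double-bond units + 0 from the B(mesityl) atom = 8.
8 is a 4n count (n = 2), so the planar conjugated ring is antiaromatic.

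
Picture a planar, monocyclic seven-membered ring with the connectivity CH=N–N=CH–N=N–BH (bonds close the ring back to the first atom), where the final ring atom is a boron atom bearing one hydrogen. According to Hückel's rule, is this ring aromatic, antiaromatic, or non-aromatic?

Aromatic

Every ring atom contributes a p orbital perpendicular to the ring (each doubly-bonded ring atom is sp² with one p-orbital electron; each sp² =N– keeps its lone pair in-plane and puts one electron into the π system; the boron has an empty p orbital), so the π system is cyclic and fully conjugated.
Adding the contributions, 3 × 2 = 6 from the double-bond units + 0 from the BH atom = 6.
That gives a 4n+2 count (6, n = 1).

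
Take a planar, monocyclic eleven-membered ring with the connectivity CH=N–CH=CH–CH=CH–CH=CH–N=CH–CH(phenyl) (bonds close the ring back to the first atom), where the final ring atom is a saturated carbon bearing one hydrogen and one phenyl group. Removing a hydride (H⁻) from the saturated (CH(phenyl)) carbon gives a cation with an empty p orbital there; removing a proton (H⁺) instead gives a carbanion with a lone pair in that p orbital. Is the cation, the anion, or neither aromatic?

Both ions have a continuous loop of p orbitals — each ring atom is sp².
Cation: 5 × 2 + 0 = 10 π electrons → 4(2)+2, aromatic.
Anion: 5 × 2 + 2 = 12 π electrons → 4(3), antiaromatic.

The cation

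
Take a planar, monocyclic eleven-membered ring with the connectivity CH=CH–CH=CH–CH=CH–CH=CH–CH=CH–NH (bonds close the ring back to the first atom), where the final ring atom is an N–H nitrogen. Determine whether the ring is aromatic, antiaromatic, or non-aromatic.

Antiaromatic

Every ring atom contributes a p orbital perpendicular to the ring (each doubly-bonded ring atom is sp² with one p-orbital electron; the pyrrole-type nitrogen donates its lone pair from the p orbital), so the π system is cyclic and fully conjugated.
π-electron count: 5 × 2 = 10 from the double-bond units + 2 from the NH atom = 12.
12 = 4(3); a planar, fully conjugated 4n system is antiaromatic.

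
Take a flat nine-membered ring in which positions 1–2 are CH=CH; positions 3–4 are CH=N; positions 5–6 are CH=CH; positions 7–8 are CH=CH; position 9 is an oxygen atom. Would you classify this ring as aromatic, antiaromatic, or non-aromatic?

Aromatic

The p orbitals form a continuous loop: each doubly-bonded ring atom is sp² with one p-orbital electron; each =N– nitrogen is pyridine-type (lone pair in the sp² plane, one electron in the p orbital); the oxygen donates one lone pair from its p orbital. The ring is fully conjugated.
Tallying contributions gives 4 × 2 = 8 from the double-bond units + 2 from the O atom = 10.
That gives a 4n+2 count (10, n = 2).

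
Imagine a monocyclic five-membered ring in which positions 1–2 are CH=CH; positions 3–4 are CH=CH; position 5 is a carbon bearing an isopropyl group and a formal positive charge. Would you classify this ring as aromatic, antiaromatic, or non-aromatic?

All ring atoms are sp² and supply a p orbital to the ring (every atom in a ring double bond is sp² and brings one electron to the p orbital; the carbocation has an empty p orbital); the conjugation is uninterrupted.
Counting π electrons: 2 × 2 = 4 from the double-bond units + 0 from the C(isopropyl)(+) atom = 4.
With 4 = 4·1 π electrons, Hückel's rule classifies the planar ring as antiaromatic.

Antiaromatic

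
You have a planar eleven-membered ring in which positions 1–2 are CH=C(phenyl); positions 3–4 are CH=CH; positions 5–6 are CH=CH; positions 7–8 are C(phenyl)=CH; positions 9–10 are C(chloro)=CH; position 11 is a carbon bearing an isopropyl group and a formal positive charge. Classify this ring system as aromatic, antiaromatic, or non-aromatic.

The p orbitals form a continuous loop: each doubly-bonded ring atom is sp² with one p-orbital electron; the carbocation has an empty p orbital. The ring is fully conjugated.
π-electron count: 5 × 2 = 10 from the double-bond units + 0 from the C(isopropyl)(+) atom = 10.
Since 10 = 4·2 + 2, the ring meets the 4n+2 criterion.

Aromatic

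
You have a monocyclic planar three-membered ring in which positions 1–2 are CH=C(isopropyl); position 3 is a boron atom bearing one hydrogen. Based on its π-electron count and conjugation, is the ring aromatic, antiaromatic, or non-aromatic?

Aromatic

All ring atoms are sp² and supply a p orbital to the ring (each doubly-bonded ring atom is sp² with one p-orbital electron; the boron has an empty p orbital); the conjugation is uninterrupted.
Tallying contributions gives 1 × 2 = 2 from the double-bond unit + 0 from the BH atom = 2.
2 = 4(0) + 2, which satisfies Hückel's 4n+2 rule.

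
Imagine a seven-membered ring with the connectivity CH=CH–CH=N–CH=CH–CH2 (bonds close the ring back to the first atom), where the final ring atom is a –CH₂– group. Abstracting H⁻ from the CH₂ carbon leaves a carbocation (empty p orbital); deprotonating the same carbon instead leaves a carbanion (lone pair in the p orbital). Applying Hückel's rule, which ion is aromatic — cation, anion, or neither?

The cation

Once that carbon is sp², every ring atom has a p orbital and both ions are fully conjugated.
Cation: 3 × 2 + 0 = 6 π electrons → 4(1)+2, aromatic.
Anion: 3 × 2 + 2 = 8 π electrons → 4(2), antiaromatic.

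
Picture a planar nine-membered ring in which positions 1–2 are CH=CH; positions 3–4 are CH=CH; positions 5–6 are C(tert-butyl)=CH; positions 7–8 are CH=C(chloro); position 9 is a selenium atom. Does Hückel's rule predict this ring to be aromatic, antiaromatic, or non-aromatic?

The p orbitals form a continuous loop: each doubly-bonded ring atom is sp² with one p-orbital electron; the selenium donates one lone pair from its p orbital. The ring is fully conjugated.
π-electron count: 4 × 2 = 8 from the double-bond units + 2 from the Se atom = 10.
10 = 4(2) + 2, which satisfies Hückel's 4n+2 rule.

Aromatic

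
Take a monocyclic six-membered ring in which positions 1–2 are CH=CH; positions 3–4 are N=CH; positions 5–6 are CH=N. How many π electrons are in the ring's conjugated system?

Check conjugation: the double-bond atoms are sp², each contributing one p electron; the doubly-bonded nitrogens are pyridine-type — their lone pairs lie in the ring plane, leaving one electron in the p orbital — every position has a p orbital, so the cyclic π system is continuous.
Counting π electrons: 3 × 2 = 6 from the 3 double-bond units.

6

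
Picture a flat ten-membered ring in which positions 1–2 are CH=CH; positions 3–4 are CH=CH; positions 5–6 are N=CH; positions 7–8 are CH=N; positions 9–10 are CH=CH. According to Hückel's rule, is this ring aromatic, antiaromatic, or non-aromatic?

Aromatic

The p orbitals form a continuous loop: each doubly-bonded ring atom is sp² with one p-orbital electron; the doubly-bonded nitrogens are pyridine-type — their lone pairs lie in the ring plane, leaving one electron in the p orbital. The ring is fully conjugated.
Counting π electrons: 5 × 2 = 10 from the 5 double-bond units.
10 = 4(2) + 2, which satisfies Hückel's 4n+2 rule.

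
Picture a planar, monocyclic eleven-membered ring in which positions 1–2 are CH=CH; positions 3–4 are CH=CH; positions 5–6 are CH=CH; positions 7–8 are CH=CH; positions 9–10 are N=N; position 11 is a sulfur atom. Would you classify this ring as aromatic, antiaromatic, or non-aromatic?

Antiaromatic

Check conjugation: every atom in a ring double bond is sp² and brings one electron to the p orbital; each =N– nitrogen is pyridine-type (lone pair in the sp² plane, one electron in the p orbital); the sulfur donates one lone pair from its p orbital — every position has a p orbital, so the cyclic π system is continuous.
Adding the contributions, 5 × 2 = 10 from the double-bond units + 2 from the S atom = 12.
12 = 4(3); a planar, fully conjugated 4n system is antiaromatic.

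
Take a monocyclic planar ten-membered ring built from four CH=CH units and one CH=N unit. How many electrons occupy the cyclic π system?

10

Check conjugation: the double-bond atoms are sp², each contributing one p electron; each =N– nitrogen is pyridine-type (lone pair in the sp² plane, one electron in the p orbital) — every position has a p orbital, so the cyclic π system is continuous.
Counting π electrons: 5 × 2 = 10 from the 5 double-bond units.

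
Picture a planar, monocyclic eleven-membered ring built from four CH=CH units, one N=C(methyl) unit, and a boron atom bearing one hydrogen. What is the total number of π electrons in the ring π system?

Check conjugation: every atom in a ring double bond is sp² and brings one electron to the p orbital; each sp² =N– keeps its lone pair in-plane and puts one electron into the π system; the boron has an empty p orbital — every position has a p orbital, so the cyclic π system is continuous.
Counting π electrons: 5 × 2 = 10 from the double-bond units + 0 from the BH atom = 10.

10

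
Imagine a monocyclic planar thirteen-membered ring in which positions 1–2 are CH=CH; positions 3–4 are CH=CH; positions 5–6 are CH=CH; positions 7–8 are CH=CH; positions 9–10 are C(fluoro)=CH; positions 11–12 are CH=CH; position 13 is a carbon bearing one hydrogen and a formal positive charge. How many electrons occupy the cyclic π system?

12

All ring atoms are sp² and supply a p orbital to the ring (the double-bond atoms are sp², each contributing one p electron; the carbocation has an empty p orbital); the conjugation is uninterrupted.
Counting π electrons: 6 × 2 = 12 from the double-bond units + 0 from the CH(+) atom = 12.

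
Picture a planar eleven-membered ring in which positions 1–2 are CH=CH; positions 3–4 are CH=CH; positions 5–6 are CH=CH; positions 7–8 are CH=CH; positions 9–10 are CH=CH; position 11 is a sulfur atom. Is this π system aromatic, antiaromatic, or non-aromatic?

Antiaromatic

The p orbitals form a continuous loop: every atom in a ring double bond is sp² and brings one electron to the p orbital; the sulfur donates one lone pair from its p orbital. The ring is fully conjugated.
Tallying contributions gives 5 × 2 = 10 from the double-bond units + 2 from the S atom = 12.
A 4n π count (12, n = 3) in a planar conjugated ring means antiaromatic.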